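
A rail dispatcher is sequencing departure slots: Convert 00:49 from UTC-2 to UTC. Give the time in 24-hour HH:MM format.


Local time: 00:49 at UTC-2 (offset -2h)
Target zone: UTC (offset 0h)
Difference: 0 - (-2) = 2 hours
Calculation: 0 + (2) = 2
Result: 02:49

02:49


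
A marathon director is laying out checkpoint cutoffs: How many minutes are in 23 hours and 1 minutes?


Hours: 23
Minutes: 1
Convert hours to minutes: 23 x 60 = 1380
Add remaining minutes: 1380 + 1 = 1381

1381


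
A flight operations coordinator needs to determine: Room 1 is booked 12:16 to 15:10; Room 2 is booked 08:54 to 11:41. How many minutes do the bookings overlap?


Interval A: [736, 910] minutes from midnight
Interval B: [534, 701] minutes from midnight
Overlap start = max(736, 534) = 736
Overlap end = min(910, 701) = 701
End <= start, so the intervals do not overlap: 0 minutes

0


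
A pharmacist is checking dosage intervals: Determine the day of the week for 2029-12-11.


Date: 2029-12-11
January 1, 2029 is a Monday
Day of year: 345
Offset from Jan 1: 344 days
344 mod 7 = 1
Result: Tuesday

Tuesday


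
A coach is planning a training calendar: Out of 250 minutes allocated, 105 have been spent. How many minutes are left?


Total budget: 250 minutes
Time used: 105 minutes
Remaining: 250 - 105 = 145 minutes
Percent used: 42.0%
Percent remaining: 58.0%

145


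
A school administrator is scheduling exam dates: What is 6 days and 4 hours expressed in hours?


Days: 6
Extra hours: 4
Hours per day: 24
Days to hours: 6 x 24 = 144
Total: 144 + 4 = 148

148


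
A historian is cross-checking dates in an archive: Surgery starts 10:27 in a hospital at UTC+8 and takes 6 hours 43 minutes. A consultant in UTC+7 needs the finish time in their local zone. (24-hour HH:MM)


Start: 10:27 in UTC+8
Step 1 - add duration:
  minutes: 27 + 43 = 70 (carry 1h)
  hours: 10 + 6 + 1 = 17
  end in UTC+8: 17:10
Step 2 - convert UTC+8 -> UTC+7:
  offset difference: 7 - (8) = -1 hours
  17 + (-1) = 16 -> mod 24 = 16
Result: 16:10 in UTC+7

16:10


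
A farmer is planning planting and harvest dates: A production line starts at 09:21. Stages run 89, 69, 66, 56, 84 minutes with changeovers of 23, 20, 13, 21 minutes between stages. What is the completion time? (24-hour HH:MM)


Start: 09:21 = 561 min from midnight
  after task 1 (89 min): 10:50
  after break (23 min): 11:13
  after task 2 (69 min): 12:22
  after break (20 min): 12:42
  after task 3 (66 min): 13:48
  after break (13 min): 14:01
  after task 4 (56 min): 14:57
  after break (21 min): 15:18
  after task 5 (84 min): 16:42
Total elapsed: 441 minutes
End time: 16:42

16:42


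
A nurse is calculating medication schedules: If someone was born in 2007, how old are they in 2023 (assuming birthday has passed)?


Birth year: 2007
Current year: 2023
Age = current year - birth year
Age = 2023 - 2007 = 16

16


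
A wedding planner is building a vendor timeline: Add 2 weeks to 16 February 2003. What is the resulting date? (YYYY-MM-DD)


Start: 2003-02-16
Weeks to add: 2
Convert to days: 2 x 7 = 14 days
Add 14 days to 2003-02-16
Result: 2003-03-02

2003-03-02


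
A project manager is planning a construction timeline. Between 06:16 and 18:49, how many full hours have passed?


Start: 06:16
End: 18:49
Hour difference: 18 - 6 = 12 hours
Minute difference: 49 - 16 = 33 minutes
Total minutes: 753
Complete hours: 753 / 60 = 12 (remainder 33)

12


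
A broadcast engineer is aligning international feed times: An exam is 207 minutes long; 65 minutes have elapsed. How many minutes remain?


Total budget: 207 minutes
Time used: 65 minutes
Remaining: 207 - 65 = 142 minutes
Percent used: 31.4%
Percent remaining: 68.6%

142


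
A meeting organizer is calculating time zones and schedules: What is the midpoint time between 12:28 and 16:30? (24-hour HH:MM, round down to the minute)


Start time: 12:28 = 748 minutes from midnight
End time: 16:30 = 990 minutes from midnight
Sum: 748 + 990 = 1738
Midpoint: 1738 / 2 = 869 minutes
Convert: 869 / 60 = 14 hours, 29 minutes
Result: 14:29

14:29


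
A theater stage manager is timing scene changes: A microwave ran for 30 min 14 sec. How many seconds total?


Minutes: 30
Extra seconds: 14
Seconds per minute: 60
Minutes to seconds: 30 x 60 = 1800
Total: 1800 + 14 = 1814

1814


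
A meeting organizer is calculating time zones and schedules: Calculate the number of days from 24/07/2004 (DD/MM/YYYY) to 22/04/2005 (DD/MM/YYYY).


Start date: 2004-07-24
End date: 2005-04-22
Jul 2004: +8 days
Aug 2004: +31 days
Sep 2004: +30 days
... (7 more months)
Total: 272 days

272


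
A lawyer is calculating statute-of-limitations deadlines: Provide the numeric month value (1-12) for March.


Calendar month order:
2. February
3. March <--
4. April
March is month number 3

3


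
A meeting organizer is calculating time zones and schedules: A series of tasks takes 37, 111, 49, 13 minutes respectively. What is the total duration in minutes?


Durations: 37, 111, 49, 13
Running sum: 37
+ 111 = 148
+ 49 = 197
+ 13 = 210
Total duration: 210 minutes
That is 3 hours and 30 minutes

210


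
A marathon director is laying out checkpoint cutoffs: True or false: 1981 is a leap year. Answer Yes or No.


Year: 1981
Divisible by 4? 1981 / 4 = 495.25 -> No
Not divisible by 4, so NOT a leap year

No


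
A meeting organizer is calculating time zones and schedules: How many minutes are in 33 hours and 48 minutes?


Hours: 33
Extra minutes: 48
Minutes per hour: 60
Hours to minutes: 33 x 60 = 1980
Total: 1980 + 48 = 2028

2028


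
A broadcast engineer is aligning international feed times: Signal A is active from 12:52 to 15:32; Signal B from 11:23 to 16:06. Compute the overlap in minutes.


Interval A: [772, 932] minutes from midnight
Interval B: [683, 966] minutes from midnight
Overlap start = max(772, 683) = 772
Overlap end = min(932, 966) = 932
Overlap = 932 - 772 = 160 minutes

160


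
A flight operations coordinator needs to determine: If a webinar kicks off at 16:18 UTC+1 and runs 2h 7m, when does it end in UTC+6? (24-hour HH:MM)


Start: 16:18 in UTC+1
Step 1 - add duration:
  minutes: 18 + 7 = 25
  hours: 16 + 2 + 0 = 18
  end in UTC+1: 18:25
Step 2 - convert UTC+1 -> UTC+6:
  offset difference: 6 - (1) = 5 hours
  18 + (5) = 23 -> mod 24 = 23
Result: 23:25 in UTC+6

23:25


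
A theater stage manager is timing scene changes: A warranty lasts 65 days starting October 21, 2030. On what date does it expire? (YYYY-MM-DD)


Start: 2030-10-21
Adding 65 days
Days remaining in October: 10
After October: 55 days still to add
November 2030: 30 days, 25 remaining
December 2030 has 31 days, need 25
Result: 2030-12-25

2030-12-25


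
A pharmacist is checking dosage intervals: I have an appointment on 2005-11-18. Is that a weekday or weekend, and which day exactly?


Date: 2005-11-18
January 1, 2005 is a Saturday
Day of year: 322
Offset from Jan 1: 321 days
321 mod 7 = 6
Result: Friday

Friday


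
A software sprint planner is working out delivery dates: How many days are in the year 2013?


Year: 2013
Check leap year rules:
Divisible by 4? No
2013 is not a leap year
Days: 365

365


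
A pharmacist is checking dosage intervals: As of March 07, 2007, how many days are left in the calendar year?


Start: March 07, 2007
End: December 31, 2007
Days left in March: 24
April: 30
May: 31
June: 30
July: 31
... plus remaining months
Sum of remaining months: 275
Total: 24 + 275 = 299

299


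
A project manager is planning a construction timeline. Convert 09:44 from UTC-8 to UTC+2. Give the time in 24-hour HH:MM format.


Local time: 09:44 at UTC-8 (offset -8h)
Target zone: UTC+2 (offset 2h)
Difference: 2 - (-8) = 10 hours
Calculation: 9 + (10) = 19
Result: 19:44

19:44


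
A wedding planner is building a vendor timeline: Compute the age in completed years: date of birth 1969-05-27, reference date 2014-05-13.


Birth: 1969-05-27
Reference: 2014-05-13
Year difference: 2014 - 1969 = 45
Has birthday (05-27) occurred by 05-13? No
Birthday not yet reached this year -> subtract 1
Age in full years: 44

44


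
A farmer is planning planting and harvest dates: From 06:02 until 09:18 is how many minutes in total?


Start time: 06:02 = 362 minutes from midnight
End time: 09:18 = 558 minutes from midnight
Difference: 558 - 362 = 196 minutes
That is 3 hours and 16 minutes

196


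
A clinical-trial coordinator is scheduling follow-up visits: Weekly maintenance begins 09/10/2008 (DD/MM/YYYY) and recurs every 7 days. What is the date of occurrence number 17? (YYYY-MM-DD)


First occurrence: 2008-10-09 (occurrence 1)
Each occurrence is 7 days after the previous.
Occurrence 17 is 16 weeks after the first.
16 weeks = 112 days
2008-10-09 + 112 days = 2009-01-29

2009-01-29


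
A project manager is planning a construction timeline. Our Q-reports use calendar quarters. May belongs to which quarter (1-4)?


Month: May (month 5)
Q1: January-March (months 1-3)
Q2: April-June (months 4-6)
Q3: July-September (months 7-9)
Q4: October-December (months 10-12)
Month 5 falls in Q2

2


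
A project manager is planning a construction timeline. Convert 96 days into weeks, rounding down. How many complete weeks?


Total days: 96
Days per week: 7
Division: 96 / 7 = 13 remainder 5
Complete weeks: 13
Remaining days: 5

13


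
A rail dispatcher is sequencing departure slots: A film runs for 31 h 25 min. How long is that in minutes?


Hours: 31
Minutes: 25
Convert hours to minutes: 31 x 60 = 1860
Add remaining minutes: 1860 + 25 = 1885

1885


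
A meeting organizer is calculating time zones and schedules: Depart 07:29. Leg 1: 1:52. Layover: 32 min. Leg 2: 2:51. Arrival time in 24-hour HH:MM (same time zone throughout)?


Depart: 07:29
Leg 1: +112 min -> 09:21
Layover: +32 min -> 09:53
Leg 2: +171 min -> 12:44
Total travel: 315 minutes = 5h 15m
Arrival: 12:44

12:44


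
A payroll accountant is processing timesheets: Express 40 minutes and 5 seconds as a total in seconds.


Minutes: 40
Seconds: 5
Convert minutes to seconds: 40 x 60 = 2400
Add remaining seconds: 2400 + 5 = 2405

2405


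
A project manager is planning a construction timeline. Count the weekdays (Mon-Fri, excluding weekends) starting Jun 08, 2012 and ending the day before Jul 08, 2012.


Start: 2012-06-08 (Friday)
End (exclusive): 2012-07-08 (Sunday)
Total calendar days: 30
Full weeks: 30 // 7 = 4 -> 20 weekdays
Remaining 2 days starting on Friday:
  Fri(w), Sat(-) -> 1 weekdays
Total business days: 20 + 1 = 21

21


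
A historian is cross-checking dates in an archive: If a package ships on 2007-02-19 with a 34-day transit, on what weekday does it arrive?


Start: 2007-02-19 (Monday)
Step 1 - find target date: add 34 days
  2007-02-19 + 34 days = 2007-03-25
Step 2 - day of week:
  34 mod 7 = 6
  Monday + 6 days -> Sunday
Result: Sunday (2007-03-25)

Sunday


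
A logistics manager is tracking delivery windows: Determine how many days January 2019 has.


Month: January
Year: 2019
January is a 31-day month
Total: 31 days

31


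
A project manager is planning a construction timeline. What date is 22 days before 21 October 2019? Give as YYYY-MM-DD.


Start: 2019-10-21
Subtracting 22 days
Days already passed in October: 21
After going back through October: 1 more days to subtract
September 2019 has 30 days, need 1
Result: 2019-09-29

2019-09-29


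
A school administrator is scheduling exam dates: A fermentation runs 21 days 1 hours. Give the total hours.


Days: 21
Extra hours: 1
Hours per day: 24
Days to hours: 21 x 24 = 504
Total: 504 + 1 = 505

505


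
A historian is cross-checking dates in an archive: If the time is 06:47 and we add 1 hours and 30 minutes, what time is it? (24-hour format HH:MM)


Start time: 06:47
Adding: 1 hours 30 minutes
Minutes: 47 + 30 = 77
Minute overflow: 77 >= 60, so carry 1 hour, minutes = 17
Hours: 6 + 1 + 1 = 8
Result: 08:17

08:17


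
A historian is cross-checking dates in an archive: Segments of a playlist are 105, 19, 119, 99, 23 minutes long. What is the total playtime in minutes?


Durations: 105, 19, 119, 99, 23
Running sum: 105
+ 19 = 124
+ 119 = 243
+ 99 = 342
+ 23 = 365
Total duration: 365 minutes
That is 6 hours and 5 minutes

365


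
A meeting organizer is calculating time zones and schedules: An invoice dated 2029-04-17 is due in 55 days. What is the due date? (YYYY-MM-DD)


Start: 2029-04-17
Adding 55 days
Days remaining in April: 13
After April: 42 days still to add
May 2029: 31 days, 11 remaining
June 2029 has 30 days, need 11
Result: 2029-06-11

2029-06-11


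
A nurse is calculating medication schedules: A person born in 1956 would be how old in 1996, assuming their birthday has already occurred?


Birth year: 1956
Current year: 1996
Age = current year - birth year
Age = 1996 - 1956 = 40

40


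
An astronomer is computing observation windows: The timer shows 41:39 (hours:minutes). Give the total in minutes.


Hours: 41
Minutes: 39
Convert hours to minutes: 41 x 60 = 2460
Add remaining minutes: 2460 + 39 = 2499

2499


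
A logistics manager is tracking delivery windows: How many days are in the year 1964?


Year: 1964
Check leap year rules:
Divisible by 4? Yes
Divisible by 100? No
1964 is a leap year
Days: 366

366


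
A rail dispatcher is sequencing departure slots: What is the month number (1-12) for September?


Calendar month order:
8. August
9. September <--
10. October
September is month number 9

9


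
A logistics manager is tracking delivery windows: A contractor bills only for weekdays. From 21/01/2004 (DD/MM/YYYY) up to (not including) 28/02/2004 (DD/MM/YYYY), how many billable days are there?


Start: 2004-01-21 (Wednesday)
End (exclusive): 2004-02-28 (Saturday)
Total calendar days: 38
Full weeks: 38 // 7 = 5 -> 25 weekdays
Remaining 3 days starting on Wednesday:
  Wed(w), Thu(w), Fri(w) -> 3 weekdays
Total business days: 25 + 3 = 28

28


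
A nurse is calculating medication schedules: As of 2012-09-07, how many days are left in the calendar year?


Start: September 07, 2012
End: December 31, 2012
Days left in September: 23
October: 31
November: 30
December: 31
Sum of remaining months: 92
Total: 23 + 92 = 115

115


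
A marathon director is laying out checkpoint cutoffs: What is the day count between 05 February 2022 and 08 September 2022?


Start date: 2022-02-05
End date: 2022-09-08
Feb 2022: +24 days
Mar 2022: +31 days
Apr 2022: +30 days
... (5 more months)
Total: 215 days

215


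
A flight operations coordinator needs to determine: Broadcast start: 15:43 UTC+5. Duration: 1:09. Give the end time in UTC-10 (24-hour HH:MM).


Start: 15:43 in UTC+5
Step 1 - add duration:
  minutes: 43 + 9 = 52
  hours: 15 + 1 + 0 = 16
  end in UTC+5: 16:52
Step 2 - convert UTC+5 -> UTC-10:
  offset difference: -10 - (5) = -15 hours
  16 + (-15) = 1 -> mod 24 = 1
Result: 01:52 in UTC-10

01:52


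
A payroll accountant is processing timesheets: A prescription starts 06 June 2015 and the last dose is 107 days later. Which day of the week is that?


Start: 2015-06-06 (Saturday)
Step 1 - find target date: add 107 days
  2015-06-06 + 107 days = 2015-09-21
Step 2 - day of week:
  107 mod 7 = 2
  Saturday + 2 days -> Monday
Result: Monday (2015-09-21)

Monday


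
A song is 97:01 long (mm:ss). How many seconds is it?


Minutes: 97
Extra seconds: 1
Seconds per minute: 60
Minutes to seconds: 97 x 60 = 5820
Total: 5820 + 1 = 5821

5821


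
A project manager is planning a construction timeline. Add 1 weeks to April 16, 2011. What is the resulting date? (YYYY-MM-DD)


Start: 2011-04-16
Weeks to add: 1
Convert to days: 1 x 7 = 7 days
Add 7 days to 2011-04-16
Result: 2011-04-23

2011-04-23


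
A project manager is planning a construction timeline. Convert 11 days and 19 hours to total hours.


Days: 11
Extra hours: 19
Hours per day: 24
Days to hours: 11 x 24 = 264
Total: 264 + 19 = 283

283


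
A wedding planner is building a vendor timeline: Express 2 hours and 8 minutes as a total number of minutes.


Hours: 2
Extra minutes: 8
Minutes per hour: 60
Hours to minutes: 2 x 60 = 120
Total: 120 + 8 = 128

128


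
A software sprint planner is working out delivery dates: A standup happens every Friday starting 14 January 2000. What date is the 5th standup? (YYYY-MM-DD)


First occurrence: 2000-01-14 (occurrence 1)
Each occurrence is 7 days after the previous.
Occurrence 5 is 4 weeks after the first.
4 weeks = 28 days
2000-01-14 + 28 days = 2000-02-11

2000-02-11


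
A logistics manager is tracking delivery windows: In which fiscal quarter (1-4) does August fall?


Month: August (month 8)
Q1: January-March (months 1-3)
Q2: April-June (months 4-6)
Q3: July-September (months 7-9)
Q4: October-December (months 10-12)
Month 8 falls in Q3

3


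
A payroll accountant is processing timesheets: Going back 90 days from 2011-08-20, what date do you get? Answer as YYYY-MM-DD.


Start: 2011-08-20
Subtracting 90 days
Days already passed in August: 20
After going back through August: 70 more days to subtract
July 2011: 31 days, 39 remaining
June 2011: 30 days, 9 remaining
May 2011 has 31 days, need 9
Result: 2011-05-22

2011-05-22


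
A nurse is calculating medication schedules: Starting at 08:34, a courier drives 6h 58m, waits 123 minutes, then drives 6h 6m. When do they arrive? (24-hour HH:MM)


Depart: 08:34
Leg 1: +418 min -> 15:32
Layover: +123 min -> 17:35
Leg 2: +366 min -> 23:41
Total travel: 907 minutes = 15h 7m
Arrival: 23:41

23:41


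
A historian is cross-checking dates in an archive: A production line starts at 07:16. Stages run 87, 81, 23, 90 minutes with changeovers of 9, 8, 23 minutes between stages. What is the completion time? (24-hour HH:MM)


Start: 07:16 = 436 min from midnight
  after task 1 (87 min): 08:43
  after break (9 min): 08:52
  after task 2 (81 min): 10:13
  after break (8 min): 10:21
  after task 3 (23 min): 10:44
  after break (23 min): 11:07
  after task 4 (90 min): 12:37
Total elapsed: 321 minutes
End time: 12:37

12:37


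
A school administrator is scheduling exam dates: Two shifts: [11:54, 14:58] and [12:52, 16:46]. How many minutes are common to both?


Interval A: [714, 898] minutes from midnight
Interval B: [772, 1006] minutes from midnight
Overlap start = max(714, 772) = 772
Overlap end = min(898, 1006) = 898
Overlap = 898 - 772 = 126 minutes

126


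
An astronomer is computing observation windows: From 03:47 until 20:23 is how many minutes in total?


Start time: 03:47 = 227 minutes from midnight
End time: 20:23 = 1223 minutes from midnight
Difference: 1223 - 227 = 996 minutes
That is 16 hours and 36 minutes

996


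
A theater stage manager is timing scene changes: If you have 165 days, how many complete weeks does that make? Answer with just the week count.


Total days: 165
Days per week: 7
Division: 165 / 7 = 23 remainder 4
Complete weeks: 23
Remaining days: 4

23


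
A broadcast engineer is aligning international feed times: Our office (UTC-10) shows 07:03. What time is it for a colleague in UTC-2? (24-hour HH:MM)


Local time: 07:03 at UTC-10 (offset -10h)
Target zone: UTC-2 (offset -2h)
Difference: -2 - (-10) = 8 hours
Calculation: 7 + (8) = 15
Result: 15:03

15:03


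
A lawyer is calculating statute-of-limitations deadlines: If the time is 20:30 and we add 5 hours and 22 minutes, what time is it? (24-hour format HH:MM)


Start time: 20:30
Adding: 5 hours 22 minutes
Minutes: 30 + 22 = 52
Hours: 20 + 5 + 0 = 25
Hour wraparound: 25 mod 24 = 1
Result: 01:52

01:52


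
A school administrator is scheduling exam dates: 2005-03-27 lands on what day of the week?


Date: 2005-03-27
January 1, 2005 is a Saturday
Day of year: 86
Offset from Jan 1: 85 days
85 mod 7 = 1
Result: Sunday

Sunday


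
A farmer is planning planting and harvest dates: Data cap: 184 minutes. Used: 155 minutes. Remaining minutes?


Total budget: 184 minutes
Time used: 155 minutes
Remaining: 184 - 155 = 29 minutes
Percent used: 84.2%
Percent remaining: 15.8%

29


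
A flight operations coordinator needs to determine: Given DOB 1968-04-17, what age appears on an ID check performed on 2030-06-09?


Birth: 1968-04-17
Reference: 2030-06-09
Year difference: 2030 - 1968 = 62
Has birthday (04-17) occurred by 06-09? Yes
Age in full years: 62

62


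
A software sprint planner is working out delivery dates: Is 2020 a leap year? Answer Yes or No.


Year: 2020
Divisible by 4? 2020 / 4 = 505.0 -> Yes
Divisible by 100? 2020 / 100 = 20.2 -> No
Divisible by 4 but not 100, so it IS a leap year

Yes


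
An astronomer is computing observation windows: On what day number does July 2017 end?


Month: July
Year: 2017
July is a 31-day month
Total: 31 days

31


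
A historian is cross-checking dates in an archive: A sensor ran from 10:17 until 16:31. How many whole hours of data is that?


Start: 10:17
End: 16:31
Hour difference: 16 - 10 = 6 hours
Minute difference: 31 - 17 = 14 minutes
Total minutes: 374
Complete hours: 374 / 60 = 6 (remainder 14)

6


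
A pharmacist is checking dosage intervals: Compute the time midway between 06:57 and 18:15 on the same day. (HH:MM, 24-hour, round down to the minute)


Start time: 06:57 = 417 minutes from midnight
End time: 18:15 = 1095 minutes from midnight
Sum: 417 + 1095 = 1512
Midpoint: 1512 / 2 = 756 minutes
Convert: 756 / 60 = 12 hours, 36 minutes
Result: 12:36

12:36


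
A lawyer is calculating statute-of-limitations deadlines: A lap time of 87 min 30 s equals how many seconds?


Minutes: 87
Seconds: 30
Convert minutes to seconds: 87 x 60 = 5220
Add remaining seconds: 5220 + 30 = 5250

5250


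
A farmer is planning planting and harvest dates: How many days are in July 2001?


Month: July
Year: 2001
July is a 31-day month
Total: 31 days

31


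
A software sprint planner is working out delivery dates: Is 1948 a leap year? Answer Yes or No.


Year: 1948
Divisible by 4? 1948 / 4 = 487.0 -> Yes
Divisible by 100? 1948 / 100 = 19.48 -> No
Divisible by 4 but not 100, so it IS a leap year

Yes


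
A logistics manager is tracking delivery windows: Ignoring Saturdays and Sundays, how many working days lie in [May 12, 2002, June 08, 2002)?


Start: 2002-05-12 (Sunday)
End (exclusive): 2002-06-08 (Saturday)
Total calendar days: 27
Full weeks: 27 // 7 = 3 -> 15 weekdays
Remaining 6 days starting on Sunday:
  Sun(-), Mon(w), Tue(w), Wed(w), Thu(w), Fri(w) -> 5 weekdays
Total business days: 15 + 5 = 20

20


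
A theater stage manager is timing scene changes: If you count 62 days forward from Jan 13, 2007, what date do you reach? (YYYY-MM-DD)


Start: 2007-01-13
Adding 62 days
Days remaining in January: 18
After January: 44 days still to add
February 2007: 28 days, 16 remaining
March 2007 has 31 days, need 16
Result: 2007-03-16

2007-03-16


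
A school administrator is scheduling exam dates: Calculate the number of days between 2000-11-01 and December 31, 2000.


Start: November 01, 2000
End: December 31, 2000
Days left in November: 29
December: 31
Sum of remaining months: 31
Total: 29 + 31 = 60

60


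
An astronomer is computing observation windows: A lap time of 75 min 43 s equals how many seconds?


Minutes: 75
Seconds: 43
Convert minutes to seconds: 75 x 60 = 4500
Add remaining seconds: 4500 + 43 = 4543

4543


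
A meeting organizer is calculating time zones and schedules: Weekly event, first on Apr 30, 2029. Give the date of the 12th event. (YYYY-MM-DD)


First occurrence: 2029-04-30 (occurrence 1)
Each occurrence is 7 days after the previous.
Occurrence 12 is 11 weeks after the first.
11 weeks = 77 days
2029-04-30 + 77 days = 2029-07-16

2029-07-16


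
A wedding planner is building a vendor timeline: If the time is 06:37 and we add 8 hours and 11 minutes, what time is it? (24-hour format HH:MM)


Start time: 06:37
Adding: 8 hours 11 minutes
Minutes: 37 + 11 = 48
Hours: 6 + 8 + 0 = 14
Result: 14:48

14:48


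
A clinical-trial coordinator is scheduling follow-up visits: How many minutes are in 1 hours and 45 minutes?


Hours: 1
Extra minutes: 45
Minutes per hour: 60
Hours to minutes: 1 x 60 = 60
Total: 60 + 45 = 105

105


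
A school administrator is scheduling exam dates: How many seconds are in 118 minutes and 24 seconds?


Minutes: 118
Extra seconds: 24
Seconds per minute: 60
Minutes to seconds: 118 x 60 = 7080
Total: 7080 + 24 = 7104

7104


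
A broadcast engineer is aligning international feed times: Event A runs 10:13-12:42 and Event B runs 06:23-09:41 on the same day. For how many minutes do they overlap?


Interval A: [613, 762] minutes from midnight
Interval B: [383, 581] minutes from midnight
Overlap start = max(613, 383) = 613
Overlap end = min(762, 581) = 581
End <= start, so the intervals do not overlap: 0 minutes

0


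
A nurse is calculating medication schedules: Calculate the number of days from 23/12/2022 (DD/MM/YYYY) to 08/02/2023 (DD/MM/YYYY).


Start date: 2022-12-23
End date: 2023-02-08
Dec 2022: +9 days
Jan 2023: +31 days
Feb 2023: +7 days
Total: 47 days

47


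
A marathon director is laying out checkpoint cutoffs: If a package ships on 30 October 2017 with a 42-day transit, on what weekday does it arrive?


Start: 2017-10-30 (Monday)
Step 1 - find target date: add 42 days
  2017-10-30 + 42 days = 2017-12-11
Step 2 - day of week:
  42 mod 7 = 0
  Monday + 0 days -> Monday
Result: Monday (2017-12-11)

Monday


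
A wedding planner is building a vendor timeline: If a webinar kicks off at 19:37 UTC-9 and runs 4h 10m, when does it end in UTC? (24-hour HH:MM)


Start: 19:37 in UTC-9
Step 1 - add duration:
  minutes: 37 + 10 = 47
  hours: 19 + 4 + 0 = 23
  end in UTC-9: 23:47
Step 2 - convert UTC-9 -> UTC:
  offset difference: 0 - (-9) = 9 hours
  23 + (9) = 32 -> mod 24 = 8
Result: 08:47 in UTC

08:47


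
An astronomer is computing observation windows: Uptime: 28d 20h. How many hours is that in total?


Days: 28
Extra hours: 20
Hours per day: 24
Days to hours: 28 x 24 = 672
Total: 672 + 20 = 692

692


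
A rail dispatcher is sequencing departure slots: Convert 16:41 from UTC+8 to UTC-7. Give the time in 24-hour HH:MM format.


Local time: 16:41 at UTC+8 (offset 8h)
Target zone: UTC-7 (offset -7h)
Difference: -7 - (8) = -15 hours
Calculation: 16 + (-15) = 1
Result: 01:41

01:41


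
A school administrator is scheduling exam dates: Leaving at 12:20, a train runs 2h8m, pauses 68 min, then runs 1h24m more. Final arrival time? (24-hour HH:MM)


Depart: 12:20
Leg 1: +128 min -> 14:28
Layover: +68 min -> 15:36
Leg 2: +84 min -> 17:00
Total travel: 280 minutes = 4h 40m
Arrival: 17:00

17:00


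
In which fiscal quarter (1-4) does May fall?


Month: May (month 5)
Q1: January-March (months 1-3)
Q2: April-June (months 4-6)
Q3: July-September (months 7-9)
Q4: October-December (months 10-12)
Month 5 falls in Q2

2


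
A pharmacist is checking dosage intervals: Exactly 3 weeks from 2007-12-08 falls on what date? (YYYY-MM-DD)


Start: 2007-12-08
Weeks to add: 3
Convert to days: 3 x 7 = 21 days
Add 21 days to 2007-12-08
Result: 2007-12-29

2007-12-29


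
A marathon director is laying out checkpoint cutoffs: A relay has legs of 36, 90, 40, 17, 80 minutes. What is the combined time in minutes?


Durations: 36, 90, 40, 17, 80
Running sum: 36
+ 90 = 126
+ 40 = 166
+ 17 = 183
+ 80 = 263
Total duration: 263 minutes
That is 4 hours and 23 minutes

263


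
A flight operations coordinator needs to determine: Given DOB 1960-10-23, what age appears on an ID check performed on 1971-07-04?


Birth: 1960-10-23
Reference: 1971-07-04
Year difference: 1971 - 1960 = 11
Has birthday (10-23) occurred by 07-04? No
Birthday not yet reached this year -> subtract 1
Age in full years: 10

10


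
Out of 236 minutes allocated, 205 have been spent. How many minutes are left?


Total budget: 236 minutes
Time used: 205 minutes
Remaining: 236 - 205 = 31 minutes
Percent used: 86.9%
Percent remaining: 13.1%

31


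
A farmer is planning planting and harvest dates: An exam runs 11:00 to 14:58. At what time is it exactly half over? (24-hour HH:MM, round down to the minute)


Start time: 11:00 = 660 minutes from midnight
End time: 14:58 = 898 minutes from midnight
Sum: 660 + 898 = 1558
Midpoint: 1558 / 2 = 779 minutes
Convert: 779 / 60 = 12 hours, 59 minutes
Result: 12:59

12:59


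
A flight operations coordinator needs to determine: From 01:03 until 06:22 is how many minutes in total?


Start time: 01:03 = 63 minutes from midnight
End time: 06:22 = 382 minutes from midnight
Difference: 382 - 63 = 319 minutes
That is 5 hours and 19 minutes

319


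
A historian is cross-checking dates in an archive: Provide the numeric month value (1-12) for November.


Calendar month order:
10. October
11. November <--
12. December
November is month number 11

11


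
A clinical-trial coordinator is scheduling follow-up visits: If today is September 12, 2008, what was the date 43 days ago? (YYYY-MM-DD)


Start: 2008-09-12
Subtracting 43 days
Days already passed in September: 12
After going back through September: 31 more days to subtract
August 2008 has 31 days, need 31
Result: 2008-07-31

2008-07-31


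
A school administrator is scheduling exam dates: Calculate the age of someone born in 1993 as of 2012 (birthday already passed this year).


Birth year: 1993
Current year: 2012
Age = current year - birth year
Age = 2012 - 1993 = 19

19


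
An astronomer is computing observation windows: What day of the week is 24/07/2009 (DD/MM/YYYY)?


Date: 2009-07-24
January 1, 2009 is a Thursday
Day of year: 205
Offset from Jan 1: 204 days
204 mod 7 = 1
Result: Friday

Friday


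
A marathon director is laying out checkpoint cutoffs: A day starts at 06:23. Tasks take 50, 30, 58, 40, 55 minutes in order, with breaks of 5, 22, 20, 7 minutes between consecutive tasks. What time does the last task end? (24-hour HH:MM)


Start: 06:23 = 383 min from midnight
  after task 1 (50 min): 07:13
  after break (5 min): 07:18
  after task 2 (30 min): 07:48
  after break (22 min): 08:10
  after task 3 (58 min): 09:08
  after break (20 min): 09:28
  after task 4 (40 min): 10:08
  after break (7 min): 10:15
  after task 5 (55 min): 11:10
Total elapsed: 287 minutes
End time: 11:10

11:10


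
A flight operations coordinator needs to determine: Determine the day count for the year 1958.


Year: 1958
Check leap year rules:
Divisible by 4? No
1958 is not a leap year
Days: 365

365


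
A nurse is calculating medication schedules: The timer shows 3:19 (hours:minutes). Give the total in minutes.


Hours: 3
Minutes: 19
Convert hours to minutes: 3 x 60 = 180
Add remaining minutes: 180 + 19 = 199

199


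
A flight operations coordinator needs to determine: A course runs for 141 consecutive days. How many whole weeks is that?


Total days: 141
Days per week: 7
Division: 141 / 7 = 20 remainder 1
Complete weeks: 20
Remaining days: 1

20


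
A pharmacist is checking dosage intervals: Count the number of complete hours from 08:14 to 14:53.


Start: 08:14
End: 14:53
Hour difference: 14 - 8 = 6 hours
Minute difference: 53 - 14 = 39 minutes
Total minutes: 399
Complete hours: 399 / 60 = 6 (remainder 39)

6


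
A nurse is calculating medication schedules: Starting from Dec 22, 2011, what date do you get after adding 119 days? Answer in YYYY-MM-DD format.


Start: 2011-12-22
Adding 119 days
Days remaining in December: 9
After December: 110 days still to add
January 2012: 31 days, 79 remaining
February 2012: 29 days, 50 remaining
March 2012: 31 days, 19 remaining
April 2012 has 30 days, need 19
Result: 2012-04-19

2012-04-19


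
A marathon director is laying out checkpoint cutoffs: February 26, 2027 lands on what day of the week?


Date: 2027-02-26
January 1, 2027 is a Friday
Day of year: 57
Offset from Jan 1: 56 days
56 mod 7 = 0
Result: Friday

Friday


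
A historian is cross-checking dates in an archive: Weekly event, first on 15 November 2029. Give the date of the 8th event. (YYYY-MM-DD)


First occurrence: 2029-11-15 (occurrence 1)
Each occurrence is 7 days after the previous.
Occurrence 8 is 7 weeks after the first.
7 weeks = 49 days
2029-11-15 + 49 days = 2030-01-03

2030-01-03


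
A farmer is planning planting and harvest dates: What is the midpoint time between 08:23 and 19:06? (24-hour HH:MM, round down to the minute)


Start time: 08:23 = 503 minutes from midnight
End time: 19:06 = 1146 minutes from midnight
Sum: 503 + 1146 = 1649
Midpoint: 1649 / 2 = 824 minutes
Convert: 824 / 60 = 13 hours, 44 minutes
Result: 13:44

13:44


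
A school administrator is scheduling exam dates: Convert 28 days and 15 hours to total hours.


Days: 28
Extra hours: 15
Hours per day: 24
Days to hours: 28 x 24 = 672
Total: 672 + 15 = 687

687


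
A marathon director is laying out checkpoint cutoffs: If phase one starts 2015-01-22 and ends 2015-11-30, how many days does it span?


Start date: 2015-01-22
End date: 2015-11-30
Jan 2015: +10 days
Feb 2015: +28 days
Mar 2015: +31 days
... (8 more months)
Total: 312 days

312


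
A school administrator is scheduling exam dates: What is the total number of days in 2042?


Year: 2042
Check leap year rules:
Divisible by 4? No
2042 is not a leap year
Days: 365

365


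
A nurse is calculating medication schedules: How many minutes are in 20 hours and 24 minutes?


Hours: 20
Minutes: 24
Convert hours to minutes: 20 x 60 = 1200
Add remaining minutes: 1200 + 24 = 1224

1224


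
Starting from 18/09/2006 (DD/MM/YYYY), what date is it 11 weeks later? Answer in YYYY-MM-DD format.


Start: 2006-09-18
Weeks to add: 11
Convert to days: 11 x 7 = 77 days
Add 77 days to 2006-09-18
Result: 2006-12-04

2006-12-04


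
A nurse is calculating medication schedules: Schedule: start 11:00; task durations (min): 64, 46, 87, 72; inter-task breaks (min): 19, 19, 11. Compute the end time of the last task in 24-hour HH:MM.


Start: 11:00 = 660 min from midnight
  after task 1 (64 min): 12:04
  after break (19 min): 12:23
  after task 2 (46 min): 13:09
  after break (19 min): 13:28
  after task 3 (87 min): 14:55
  after break (11 min): 15:06
  after task 4 (72 min): 16:18
Total elapsed: 318 minutes
End time: 16:18

16:18


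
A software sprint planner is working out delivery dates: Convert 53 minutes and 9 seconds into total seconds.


Minutes: 53
Seconds: 9
Convert minutes to seconds: 53 x 60 = 3180
Add remaining seconds: 3180 + 9 = 3189

3189


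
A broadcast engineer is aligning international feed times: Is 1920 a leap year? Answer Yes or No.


Year: 1920
Divisible by 4? 1920 / 4 = 480.0 -> Yes
Divisible by 100? 1920 / 100 = 19.2 -> No
Divisible by 4 but not 100, so it IS a leap year

Yes


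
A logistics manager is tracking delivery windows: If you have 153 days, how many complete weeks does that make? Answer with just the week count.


Total days: 153
Days per week: 7
Division: 153 / 7 = 21 remainder 6
Complete weeks: 21
Remaining days: 6

21


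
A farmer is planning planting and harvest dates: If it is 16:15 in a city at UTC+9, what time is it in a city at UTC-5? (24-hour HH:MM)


Local time: 16:15 at UTC+9 (offset 9h)
Target zone: UTC-5 (offset -5h)
Difference: -5 - (9) = -14 hours
Calculation: 16 + (-14) = 2
Result: 02:15

02:15


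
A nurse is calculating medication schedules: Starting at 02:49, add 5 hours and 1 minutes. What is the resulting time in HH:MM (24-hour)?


Start time: 02:49
Adding: 5 hours 1 minutes
Minutes: 49 + 1 = 50
Hours: 2 + 5 + 0 = 7
Result: 07:50

07:50


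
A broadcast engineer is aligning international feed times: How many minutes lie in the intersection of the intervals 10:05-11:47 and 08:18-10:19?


Interval A: [605, 707] minutes from midnight
Interval B: [498, 619] minutes from midnight
Overlap start = max(605, 498) = 605
Overlap end = min(707, 619) = 619
Overlap = 619 - 605 = 14 minutes

14


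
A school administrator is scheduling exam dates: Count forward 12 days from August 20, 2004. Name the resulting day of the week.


Start: 2004-08-20 (Friday)
Step 1 - find target date: add 12 days
  2004-08-20 + 12 days = 2004-09-01
Step 2 - day of week:
  12 mod 7 = 5
  Friday + 5 days -> Wednesday
Result: Wednesday (2004-09-01)

Wednesday


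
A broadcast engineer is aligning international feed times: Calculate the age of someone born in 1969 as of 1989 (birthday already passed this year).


Birth year: 1969
Current year: 1989
Age = current year - birth year
Age = 1989 - 1969 = 20

20


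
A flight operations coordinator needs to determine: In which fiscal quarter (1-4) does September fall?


Month: September (month 9)
Q1: January-March (months 1-3)
Q2: April-June (months 4-6)
Q3: July-September (months 7-9)
Q4: October-December (months 10-12)
Month 9 falls in Q3

3


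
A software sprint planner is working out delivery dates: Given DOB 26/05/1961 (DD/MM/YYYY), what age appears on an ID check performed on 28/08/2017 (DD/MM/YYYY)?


Birth: 1961-05-26
Reference: 2017-08-28
Year difference: 2017 - 1961 = 56
Has birthday (05-26) occurred by 08-28? Yes
Age in full years: 56

56


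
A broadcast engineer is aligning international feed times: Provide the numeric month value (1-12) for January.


Calendar month order:
1. January <--
2. February
January is month number 1

1


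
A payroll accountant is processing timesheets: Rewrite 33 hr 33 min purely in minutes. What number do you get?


Hours: 33
Extra minutes: 33
Minutes per hour: 60
Hours to minutes: 33 x 60 = 1980
Total: 1980 + 33 = 2013

2013


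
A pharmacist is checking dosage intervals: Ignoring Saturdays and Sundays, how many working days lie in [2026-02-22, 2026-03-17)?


Start: 2026-02-22 (Sunday)
End (exclusive): 2026-03-17 (Tuesday)
Total calendar days: 23
Full weeks: 23 // 7 = 3 -> 15 weekdays
Remaining 2 days starting on Sunday:
  Sun(-), Mon(w) -> 1 weekdays
Total business days: 15 + 1 = 16

16


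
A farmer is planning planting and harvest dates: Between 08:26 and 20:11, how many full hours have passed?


Start: 08:26
End: 20:11
Hour difference: 20 - 8 = 12 hours
Minute difference: 11 - 26 = -15 minutes
Total minutes: 705
Complete hours: 705 / 60 = 11 (remainder 45)

11


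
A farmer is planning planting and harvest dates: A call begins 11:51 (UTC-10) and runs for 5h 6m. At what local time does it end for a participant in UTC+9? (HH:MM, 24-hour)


Start: 11:51 in UTC-10
Step 1 - add duration:
  minutes: 51 + 6 = 57
  hours: 11 + 5 + 0 = 16
  end in UTC-10: 16:57
Step 2 - convert UTC-10 -> UTC+9:
  offset difference: 9 - (-10) = 19 hours
  16 + (19) = 35 -> mod 24 = 11
Result: 11:57 in UTC+9

11:57


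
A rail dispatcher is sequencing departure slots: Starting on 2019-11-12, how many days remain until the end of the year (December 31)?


Start: November 12, 2019
End: December 31, 2019
Days left in November: 18
December: 31
Sum of remaining months: 31
Total: 18 + 31 = 49

49


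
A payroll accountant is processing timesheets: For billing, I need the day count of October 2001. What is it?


Month: October
Year: 2001
October is a 31-day month
Total: 31 days

31


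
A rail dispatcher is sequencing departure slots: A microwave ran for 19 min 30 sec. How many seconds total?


Minutes: 19
Extra seconds: 30
Seconds per minute: 60
Minutes to seconds: 19 x 60 = 1140
Total: 1140 + 30 = 1170

1170


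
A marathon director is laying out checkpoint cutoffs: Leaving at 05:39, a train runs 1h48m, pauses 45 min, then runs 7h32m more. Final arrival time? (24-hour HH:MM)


Depart: 05:39
Leg 1: +108 min -> 07:27
Layover: +45 min -> 08:12
Leg 2: +452 min -> 15:44
Total travel: 605 minutes = 10h 5m
Arrival: 15:44

15:44


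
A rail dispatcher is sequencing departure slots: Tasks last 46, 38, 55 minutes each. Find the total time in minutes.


Durations: 46, 38, 55
Running sum: 46
+ 38 = 84
+ 55 = 139
Total duration: 139 minutes
That is 2 hours and 19 minutes

139
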